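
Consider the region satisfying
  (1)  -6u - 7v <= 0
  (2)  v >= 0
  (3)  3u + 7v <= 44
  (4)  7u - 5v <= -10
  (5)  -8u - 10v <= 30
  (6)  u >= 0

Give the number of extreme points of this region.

The feasible vertices (each the meet of two boundaries and inside every other half-plane) are:
  (75/32, 169/32)
  (0, 44/7)
  (0, 2)

3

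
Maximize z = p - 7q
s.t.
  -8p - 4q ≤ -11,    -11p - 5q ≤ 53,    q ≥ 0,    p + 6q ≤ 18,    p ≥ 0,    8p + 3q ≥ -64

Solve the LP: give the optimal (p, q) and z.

p = 18, q = 0, maximum z = 18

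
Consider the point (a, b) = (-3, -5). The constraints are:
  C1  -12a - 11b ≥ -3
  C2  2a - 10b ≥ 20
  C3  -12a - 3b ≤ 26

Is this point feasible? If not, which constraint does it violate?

Constraint C3: -12a - 3b = 51, which is not ≤ 26. All other constraints are satisfied.

not feasible — violates C3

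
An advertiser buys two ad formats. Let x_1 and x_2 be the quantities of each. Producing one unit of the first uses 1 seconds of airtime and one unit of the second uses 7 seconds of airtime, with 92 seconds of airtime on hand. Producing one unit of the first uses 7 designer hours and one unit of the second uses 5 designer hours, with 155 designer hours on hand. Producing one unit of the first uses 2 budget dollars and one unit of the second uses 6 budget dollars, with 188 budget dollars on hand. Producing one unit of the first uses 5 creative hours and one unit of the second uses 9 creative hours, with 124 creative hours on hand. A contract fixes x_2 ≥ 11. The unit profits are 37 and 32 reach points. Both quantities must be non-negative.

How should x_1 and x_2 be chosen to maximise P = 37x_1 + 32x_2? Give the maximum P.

x_1 = 5, x_2 = 11, maximum P = 537

Extreme points and P = 37x_1 + 32x_2:
  (0, 92/7) → P = 2944/7
  (0, 11) → P = 352
  (20/13, 168/13) → P = 6116/13
  (5, 11) → P = 537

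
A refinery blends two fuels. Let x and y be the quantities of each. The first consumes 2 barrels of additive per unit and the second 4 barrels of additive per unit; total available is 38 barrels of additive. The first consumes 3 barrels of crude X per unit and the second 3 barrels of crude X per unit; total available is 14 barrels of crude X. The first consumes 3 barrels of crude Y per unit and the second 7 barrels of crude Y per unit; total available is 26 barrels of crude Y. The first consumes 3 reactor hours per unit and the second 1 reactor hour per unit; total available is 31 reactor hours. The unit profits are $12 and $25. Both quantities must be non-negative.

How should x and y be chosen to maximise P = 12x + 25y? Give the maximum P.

x = 5/3, y = 3, maximum P = 95

Corner points and P = 12x + 25y:
  (0, 0) → P = 0
  (0, 26/7) → P = 650/7
  (14/3, 0) → P = 56
  (5/3, 3) → P = 95

The optimum lies where 3x + 3y = 14 and 3x + 7y = 26.
Solving simultaneously gives x = 5/3, y = 3.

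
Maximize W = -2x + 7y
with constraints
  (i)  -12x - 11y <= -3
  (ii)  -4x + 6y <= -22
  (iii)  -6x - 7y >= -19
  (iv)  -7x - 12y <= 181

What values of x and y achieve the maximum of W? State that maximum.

x = 67/16, y = -7/8, maximum W = -29/2

The binding constraints are -4x + 6y = -22 and -6x - 7y = -19.
Solving simultaneously gives x = 67/16, y = -7/8.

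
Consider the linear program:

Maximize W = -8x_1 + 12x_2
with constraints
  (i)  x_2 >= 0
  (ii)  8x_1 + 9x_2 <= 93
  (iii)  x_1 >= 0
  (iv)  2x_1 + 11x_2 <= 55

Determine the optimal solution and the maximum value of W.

Extreme points and W = -8x_1 + 12x_2:
  (93/8, 0) → W = -93
  (0, 0) → W = 0
  (264/35, 127/35) → W = -84/5
  (0, 5) → W = 60

The optimum lies where x_1 = 0 and 2x_1 + 11x_2 = 55.
Solving simultaneously gives x_1 = 0, x_2 = 5.

x_1 = 0, x_2 = 5, maximum W = 60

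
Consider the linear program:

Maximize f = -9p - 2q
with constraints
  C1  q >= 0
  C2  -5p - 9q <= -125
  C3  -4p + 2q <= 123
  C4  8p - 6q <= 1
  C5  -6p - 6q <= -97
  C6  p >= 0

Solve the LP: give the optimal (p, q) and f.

Feasible corners and f = -9p - 2q:
  (253/34, 995/102) → f = -8821/102
  (41/8, 265/24) → f = -1637/24
  (0, 123/2) → f = -123
  (0, 97/6) → f = -97/3
The feasible region is unbounded (it extends along (1, 2), (3, 4)), but f strictly decreases along every unbounded feasible direction, so there is no improving ray and the maximum is attained at a vertex.

The optimum lies where -6p - 6q = -97 and p = 0.
Solving simultaneously gives p = 0, q = 97/6.

p = 0, q = 97/6, maximum f = -97/3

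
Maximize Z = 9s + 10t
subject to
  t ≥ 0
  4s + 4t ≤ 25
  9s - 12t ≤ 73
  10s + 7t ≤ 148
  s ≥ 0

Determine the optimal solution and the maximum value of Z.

Extreme points and Z = 9s + 10t:
  (25/4, 0) → Z = 225/4
  (0, 0) → Z = 0
  (0, 25/4) → Z = 125/2

s = 0, t = 25/4, maximum Z = 125/2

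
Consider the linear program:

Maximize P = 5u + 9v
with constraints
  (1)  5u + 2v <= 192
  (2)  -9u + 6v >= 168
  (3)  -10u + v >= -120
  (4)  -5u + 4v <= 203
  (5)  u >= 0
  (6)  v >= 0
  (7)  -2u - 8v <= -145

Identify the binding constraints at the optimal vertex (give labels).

Extreme points and P = 5u + 9v:
  (17, 107/2) → P = 1133/2
  (181/15, 395/6) → P = 3917/6
  (0, 28) → P = 252
  (0, 203/4) → P = 1827/4

The maximum is at (181/15, 395/6). Substituting into each constraint, equality holds for (1) and (4); the remaining constraints have slack.

(1) and (4)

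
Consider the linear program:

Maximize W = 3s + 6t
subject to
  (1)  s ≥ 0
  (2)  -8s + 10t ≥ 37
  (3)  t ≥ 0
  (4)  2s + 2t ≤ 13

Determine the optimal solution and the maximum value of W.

s = 0, t = 13/2, maximum W = 39

Feasible corners and W = 3s + 6t:
  (0, 37/10) → W = 111/5
  (0, 13/2) → W = 39
  (14/9, 89/18) → W = 103/3

The binding constraints are s = 0 and 2s + 2t = 13.
Solving simultaneously gives s = 0, t = 13/2.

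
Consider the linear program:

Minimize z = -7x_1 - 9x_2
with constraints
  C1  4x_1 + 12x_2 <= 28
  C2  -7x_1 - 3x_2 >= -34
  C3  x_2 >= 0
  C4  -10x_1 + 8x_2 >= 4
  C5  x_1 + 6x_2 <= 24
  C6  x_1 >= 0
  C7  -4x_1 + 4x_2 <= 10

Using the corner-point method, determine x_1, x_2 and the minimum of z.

Vertices and z = -7x_1 - 9x_2:
  (22/19, 37/19) → z = -487/19
  (0, 7/3) → z = -21
  (0, 1/2) → z = -9/2

x_1 = 22/19, x_2 = 37/19, minimum z = -487/19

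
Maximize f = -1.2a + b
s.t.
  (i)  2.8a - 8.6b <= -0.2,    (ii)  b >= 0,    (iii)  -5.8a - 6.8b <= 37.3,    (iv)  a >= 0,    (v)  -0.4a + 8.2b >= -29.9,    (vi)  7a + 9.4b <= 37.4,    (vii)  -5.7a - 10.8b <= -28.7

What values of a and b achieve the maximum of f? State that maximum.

a = 0, b = 187/47, maximum f = 187/47

Feasible corners and f = -1.2a + b:
  (1142/309, 379/309) → f = -4957/1545
  (12233/3963, 4075/3963) → f = -53023/19815
  (0, 187/47) → f = 187/47
  (0, 287/108) → f = 287/108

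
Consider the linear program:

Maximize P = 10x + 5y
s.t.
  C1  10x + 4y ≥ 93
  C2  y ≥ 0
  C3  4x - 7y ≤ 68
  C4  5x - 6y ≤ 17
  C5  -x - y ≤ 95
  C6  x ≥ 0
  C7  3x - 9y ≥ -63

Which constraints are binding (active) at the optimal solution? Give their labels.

C4 and C7

Feasible corners and P = 10x + 5y:
  (313/40, 59/16) → P = 1547/16
  (195/34, 303/34) → P = 3465/34
  (59/3, 122/9) → P = 2380/9

The maximum is at (59/3, 122/9). Substituting into each constraint, equality holds for C4 and C7; the remaining constraints have slack.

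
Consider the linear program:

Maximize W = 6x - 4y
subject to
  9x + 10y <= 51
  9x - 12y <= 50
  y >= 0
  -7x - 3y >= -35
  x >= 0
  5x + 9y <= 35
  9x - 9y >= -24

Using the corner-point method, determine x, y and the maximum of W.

x = 5, y = 0, maximum W = 30

The binding constraints are y = 0 and -7x - 3y = -35.
Solving simultaneously gives x = 5, y = 0.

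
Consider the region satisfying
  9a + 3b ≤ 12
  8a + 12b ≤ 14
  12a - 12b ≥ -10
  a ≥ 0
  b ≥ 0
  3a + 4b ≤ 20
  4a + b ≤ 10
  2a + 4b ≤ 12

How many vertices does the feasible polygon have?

Intersecting each pair of boundary lines and keeping only the points that satisfy every inequality leaves:
  (17/14, 5/14)
  (4/3, 0)
  (1/5, 31/30)
  (0, 5/6)
  (0, 0)

5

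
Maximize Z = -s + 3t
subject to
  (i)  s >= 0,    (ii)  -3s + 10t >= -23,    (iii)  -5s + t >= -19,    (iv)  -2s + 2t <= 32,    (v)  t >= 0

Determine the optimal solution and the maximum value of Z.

Feasible corners and Z = -s + 3t:
  (0, 16) → Z = 48
  (0, 0) → Z = 0
  (35/4, 99/4) → Z = 131/2
  (19/5, 0) → Z = -19/5

The optimum lies where -5s + t = -19 and -2s + 2t = 32.
Solving simultaneously gives s = 35/4, t = 99/4.

s = 35/4, t = 99/4, maximum Z = 131/2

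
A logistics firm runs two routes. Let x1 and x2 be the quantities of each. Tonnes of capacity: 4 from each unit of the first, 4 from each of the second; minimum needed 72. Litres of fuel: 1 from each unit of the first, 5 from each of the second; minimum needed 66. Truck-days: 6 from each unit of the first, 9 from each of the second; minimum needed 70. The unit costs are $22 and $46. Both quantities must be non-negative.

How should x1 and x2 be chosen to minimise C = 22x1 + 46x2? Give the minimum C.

x1 = 6, x2 = 12, minimum C = 684

Extreme points and C = 22x1 + 46x2:
  (0, 18) → C = 828
  (66, 0) → C = 1452
  (6, 12) → C = 684
The feasible region is unbounded (it extends along (0, 1), (1, 0)), but C strictly increases along every unbounded feasible direction, so there is no improving ray and the minimum is attained at a vertex.

The optimum lies where 4x1 + 4x2 = 72 and x1 + 5x2 = 66.
Solving simultaneously gives x1 = 6, x2 = 12.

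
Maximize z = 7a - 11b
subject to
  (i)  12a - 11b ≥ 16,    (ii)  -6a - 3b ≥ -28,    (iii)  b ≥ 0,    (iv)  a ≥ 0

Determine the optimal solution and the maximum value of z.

a = 14/3, b = 0, maximum z = 98/3

At the optimal vertex, -6a - 3b = -28 and b = 0.
Solving simultaneously gives a = 14/3, b = 0.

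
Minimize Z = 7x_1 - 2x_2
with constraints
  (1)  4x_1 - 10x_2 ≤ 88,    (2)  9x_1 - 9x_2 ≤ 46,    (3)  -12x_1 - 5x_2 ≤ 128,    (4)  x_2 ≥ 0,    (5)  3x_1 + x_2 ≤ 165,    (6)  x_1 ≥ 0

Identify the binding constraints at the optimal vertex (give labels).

Corner points and Z = 7x_1 - 2x_2:
  (46/9, 0) → Z = 322/9
  (1531/36, 449/12) → Z = 8023/36
  (0, 0) → Z = 0
  (0, 165) → Z = -330

The minimum is at (0, 165). Substituting into each constraint, equality holds for (5) and (6); the remaining constraints have slack.

(5) and (6)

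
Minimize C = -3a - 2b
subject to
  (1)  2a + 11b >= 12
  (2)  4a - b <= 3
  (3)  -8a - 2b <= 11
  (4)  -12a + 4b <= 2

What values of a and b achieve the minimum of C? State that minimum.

a = 7/2, b = 11, minimum C = -65/2

Extreme points and C = -3a - 2b:
  (45/46, 21/23) → C = -219/46
  (13/70, 37/35) → C = -187/70
  (7/2, 11) → C = -65/2

The binding constraints are 4a - b = 3 and -12a + 4b = 2.
Solving simultaneously gives a = 7/2, b = 11.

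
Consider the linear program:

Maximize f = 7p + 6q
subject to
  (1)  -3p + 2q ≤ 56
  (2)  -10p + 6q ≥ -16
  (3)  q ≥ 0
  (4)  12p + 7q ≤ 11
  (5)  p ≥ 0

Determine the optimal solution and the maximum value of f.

Feasible corners and f = 7p + 6q:
  (11/12, 0) → f = 77/12
  (0, 0) → f = 0
  (0, 11/7) → f = 66/7

p = 0, q = 11/7, maximum f = 66/7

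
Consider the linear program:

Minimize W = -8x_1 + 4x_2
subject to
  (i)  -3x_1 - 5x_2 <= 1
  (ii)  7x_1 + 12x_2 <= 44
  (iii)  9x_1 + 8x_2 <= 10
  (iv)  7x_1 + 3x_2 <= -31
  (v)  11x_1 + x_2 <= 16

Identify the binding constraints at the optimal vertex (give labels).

Vertices and W = -8x_1 + 4x_2:
  (-232, 139) → W = 2412
  (-76/13, 43/13) → W = 60
  (-8, 25/3) → W = 292/3

The minimum is at (-76/13, 43/13). Substituting into each constraint, equality holds for (i) and (iv); the remaining constraints have slack.

(i) and (iv)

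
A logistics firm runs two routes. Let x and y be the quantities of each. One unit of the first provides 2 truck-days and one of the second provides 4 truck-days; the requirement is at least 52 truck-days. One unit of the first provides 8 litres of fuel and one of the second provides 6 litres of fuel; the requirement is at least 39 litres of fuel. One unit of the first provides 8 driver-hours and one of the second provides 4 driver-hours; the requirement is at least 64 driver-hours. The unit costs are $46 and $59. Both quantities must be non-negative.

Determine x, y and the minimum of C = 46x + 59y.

Feasible corners and C = 46x + 59y:
  (0, 16) → C = 944
  (26, 0) → C = 1196
  (2, 12) → C = 800
The feasible region is unbounded (it extends along (0, 1), (1, 0)), but C strictly increases along every unbounded feasible direction, so there is no improving ray and the minimum is attained at a vertex.

x = 2, y = 12, minimum C = 800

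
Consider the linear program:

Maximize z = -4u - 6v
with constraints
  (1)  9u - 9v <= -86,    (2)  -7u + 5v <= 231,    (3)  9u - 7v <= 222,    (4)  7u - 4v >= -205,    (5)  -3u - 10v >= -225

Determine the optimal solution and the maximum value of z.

Extreme points and z = -4u - 6v:
  (-1501/27, -1243/27) → z = 13462/27
  (1165/117, 761/39) → z = -18358/117
  (-101/7, 26) → z = -688/7
  (-237/17, 2268/85) → z = -8868/85

The binding constraints are 9u - 9v = -86 and 7u - 4v = -205.
Solving simultaneously gives u = -1501/27, v = -1243/27.

u = -1501/27, v = -1243/27, maximum z = 13462/27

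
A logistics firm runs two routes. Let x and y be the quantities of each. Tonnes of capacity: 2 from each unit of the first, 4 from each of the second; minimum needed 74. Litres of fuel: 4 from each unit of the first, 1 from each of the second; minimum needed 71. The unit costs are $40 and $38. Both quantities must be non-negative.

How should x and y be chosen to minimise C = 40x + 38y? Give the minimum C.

x = 15, y = 11, minimum C = 1018

Extreme points and C = 40x + 38y:
  (0, 71) → C = 2698
  (37, 0) → C = 1480
  (15, 11) → C = 1018
The feasible region is unbounded (it extends along (0, 1), (1, 0)), but C strictly increases along every unbounded feasible direction, so there is no improving ray and the minimum is attained at a vertex.

The optimum lies where 2x + 4y = 74 and 4x + y = 71.
Solving simultaneously gives x = 15, y = 11.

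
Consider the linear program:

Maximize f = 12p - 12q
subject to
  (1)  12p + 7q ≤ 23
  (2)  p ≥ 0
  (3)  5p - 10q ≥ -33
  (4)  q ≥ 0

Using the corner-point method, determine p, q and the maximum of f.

p = 23/12, q = 0, maximum f = 23

Corner points and f = 12p - 12q:
  (0, 23/7) → f = -276/7
  (23/12, 0) → f = 23
  (0, 0) → f = 0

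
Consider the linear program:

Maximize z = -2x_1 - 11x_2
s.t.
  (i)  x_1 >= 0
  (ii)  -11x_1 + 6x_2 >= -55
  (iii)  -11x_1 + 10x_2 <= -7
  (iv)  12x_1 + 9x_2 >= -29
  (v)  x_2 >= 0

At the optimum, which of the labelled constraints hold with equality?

Vertices and z = -2x_1 - 11x_2:
  (127/11, 12) → z = -1706/11
  (5, 0) → z = -10
  (7/11, 0) → z = -14/11

The maximum is at (7/11, 0). Substituting into each constraint, equality holds for (iii) and (v); the remaining constraints have slack.

(iii) and (v)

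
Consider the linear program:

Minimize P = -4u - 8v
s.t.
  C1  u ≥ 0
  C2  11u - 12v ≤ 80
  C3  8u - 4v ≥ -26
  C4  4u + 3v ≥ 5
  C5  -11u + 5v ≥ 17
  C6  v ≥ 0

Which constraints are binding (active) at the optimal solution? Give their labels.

Vertices and P = -4u - 8v:
  (0, 13/2) → P = -52
  (0, 17/5) → P = -136/5
  (31/2, 75/2) → P = -362

The minimum is at (31/2, 75/2). Substituting into each constraint, equality holds for C3 and C5; the remaining constraints have slack.

C3 and C5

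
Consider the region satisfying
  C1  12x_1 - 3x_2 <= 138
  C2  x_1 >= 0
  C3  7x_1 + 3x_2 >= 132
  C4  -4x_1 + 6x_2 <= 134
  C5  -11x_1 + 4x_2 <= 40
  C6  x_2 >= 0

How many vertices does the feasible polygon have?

3

The feasible vertices (each the meet of two boundaries and inside every other half-plane) are:
  (270/19, 206/19)
  (41/2, 36)
  (65/9, 733/27)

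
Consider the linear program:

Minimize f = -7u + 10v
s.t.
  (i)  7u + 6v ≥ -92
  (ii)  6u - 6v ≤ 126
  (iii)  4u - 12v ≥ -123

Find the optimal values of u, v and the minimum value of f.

Corner points and f = -7u + 10v:
  (34/13, -239/13) → f = -2628/13
  (-307/18, 493/108) → f = 4456/27
  (375/8, 207/8) → f = -555/8

The optimum lies where 7u + 6v = -92 and 6u - 6v = 126.
Solving simultaneously gives u = 34/13, v = -239/13.

u = 34/13, v = -239/13, minimum f = -2628/13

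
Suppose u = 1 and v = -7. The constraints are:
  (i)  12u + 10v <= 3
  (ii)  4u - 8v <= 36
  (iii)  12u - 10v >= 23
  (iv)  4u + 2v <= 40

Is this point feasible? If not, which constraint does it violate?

not feasible — violates (ii)

Constraint (ii): 4u - 8v = 60, which is not ≤ 36. All other constraints are satisfied.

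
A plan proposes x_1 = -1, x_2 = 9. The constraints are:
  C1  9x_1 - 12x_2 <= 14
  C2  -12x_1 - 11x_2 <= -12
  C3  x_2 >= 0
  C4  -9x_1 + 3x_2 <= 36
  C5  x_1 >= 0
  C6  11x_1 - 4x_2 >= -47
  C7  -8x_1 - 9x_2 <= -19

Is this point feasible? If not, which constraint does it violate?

not feasible — violates C5

Constraint C5: x_1 = -1, which is not ≥ 0. All other constraints are satisfied.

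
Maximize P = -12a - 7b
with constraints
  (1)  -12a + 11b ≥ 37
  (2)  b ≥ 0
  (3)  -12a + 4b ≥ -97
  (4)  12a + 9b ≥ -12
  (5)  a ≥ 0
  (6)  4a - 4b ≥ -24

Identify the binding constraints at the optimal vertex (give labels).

(1) and (5)

Extreme points and P = -12a - 7b:
  (405/28, 134/7) → P = -2153/7
  (0, 37/11) → P = -259/11
  (121/8, 169/8) → P = -2635/8
  (0, 6) → P = -42

The maximum is at (0, 37/11). Substituting into each constraint, equality holds for (1) and (5); the remaining constraints have slack.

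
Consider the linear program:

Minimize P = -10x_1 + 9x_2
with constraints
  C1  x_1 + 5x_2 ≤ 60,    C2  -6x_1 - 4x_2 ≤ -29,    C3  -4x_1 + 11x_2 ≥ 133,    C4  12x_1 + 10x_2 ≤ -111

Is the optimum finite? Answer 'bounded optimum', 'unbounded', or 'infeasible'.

The boundaries x_1 + 5x_2 = 60 and -6x_1 - 4x_2 = -29 meet at (-95/26, 331/26), but that point violates 12x_1 + 10x_2 ≤ -111. Every candidate vertex is excluded by some other constraint, so the feasible region is empty.

infeasible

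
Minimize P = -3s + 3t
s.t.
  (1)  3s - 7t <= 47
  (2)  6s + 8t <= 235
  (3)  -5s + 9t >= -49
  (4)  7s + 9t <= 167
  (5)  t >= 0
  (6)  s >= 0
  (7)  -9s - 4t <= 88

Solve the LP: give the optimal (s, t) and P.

s = 18, t = 41/9, minimum P = -121/3

The optimum lies where -5s + 9t = -49 and 7s + 9t = 167.
Solving simultaneously gives s = 18, t = 41/9.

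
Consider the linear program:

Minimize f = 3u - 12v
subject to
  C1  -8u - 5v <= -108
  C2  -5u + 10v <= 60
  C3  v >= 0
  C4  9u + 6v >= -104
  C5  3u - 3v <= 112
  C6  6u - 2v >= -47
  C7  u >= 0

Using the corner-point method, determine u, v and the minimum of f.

Feasible corners and f = 3u - 12v:
  (52/7, 68/7) → f = -660/7
  (27/2, 0) → f = 81/2
  (260/3, 148/3) → f = -332
  (112/3, 0) → f = 112

u = 260/3, v = 148/3, minimum f = -332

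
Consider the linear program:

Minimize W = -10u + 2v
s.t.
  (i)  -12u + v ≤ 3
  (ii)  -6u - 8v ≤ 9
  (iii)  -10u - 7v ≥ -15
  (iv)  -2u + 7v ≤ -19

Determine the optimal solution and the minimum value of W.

u = 183/38, v = -90/19, minimum W = -1095/19

Feasible corners and W = -10u + 2v:
  (183/38, -90/19) → W = -1095/19
  (89/58, -66/29) → W = -577/29
  (17/6, -40/21) → W = -225/7

At the optimal vertex, -6u - 8v = 9 and -10u - 7v = -15.
Solving simultaneously gives u = 183/38, v = -90/19.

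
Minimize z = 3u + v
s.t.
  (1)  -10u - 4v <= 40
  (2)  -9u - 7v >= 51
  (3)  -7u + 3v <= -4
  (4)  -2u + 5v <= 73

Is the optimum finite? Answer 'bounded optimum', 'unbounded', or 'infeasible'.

Feasible corners and z = 3u + v:
  (-52/29, -160/29) → z = -316/29
  (-125/76, -393/76) → z = -192/19
The feasible region has finitely many vertices and no improving ray; the minimum is -316/29 at (-52/29, -160/29).

bounded optimum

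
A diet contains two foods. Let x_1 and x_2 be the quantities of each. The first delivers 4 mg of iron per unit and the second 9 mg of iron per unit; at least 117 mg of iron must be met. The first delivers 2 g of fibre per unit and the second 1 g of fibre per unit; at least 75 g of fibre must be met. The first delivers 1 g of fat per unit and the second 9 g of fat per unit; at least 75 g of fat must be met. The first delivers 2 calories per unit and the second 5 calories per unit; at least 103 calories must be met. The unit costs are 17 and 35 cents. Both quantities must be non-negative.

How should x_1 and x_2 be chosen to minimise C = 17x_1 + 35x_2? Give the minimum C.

Extreme points and C = 17x_1 + 35x_2:
  (0, 75) → C = 2625
  (75, 0) → C = 1275
  (34, 7) → C = 823
  (552/13, 47/13) → C = 11029/13
The feasible region is unbounded (it extends along (0, 1), (1, 0)), but C strictly increases along every unbounded feasible direction, so there is no improving ray and the minimum is attained at a vertex.

x_1 = 34, x_2 = 7, minimum C = 823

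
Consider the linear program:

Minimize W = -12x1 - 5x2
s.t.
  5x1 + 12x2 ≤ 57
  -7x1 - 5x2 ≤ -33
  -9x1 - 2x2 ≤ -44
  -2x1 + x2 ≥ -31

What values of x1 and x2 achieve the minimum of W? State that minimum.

x1 = 429/29, x2 = -41/29, minimum W = -4943/29

Vertices and W = -12x1 - 5x2:
  (207/49, 293/98) → W = -919/14
  (429/29, -41/29) → W = -4943/29
  (154/31, -11/31) → W = -1793/31
  (188/17, -151/17) → W = -1501/17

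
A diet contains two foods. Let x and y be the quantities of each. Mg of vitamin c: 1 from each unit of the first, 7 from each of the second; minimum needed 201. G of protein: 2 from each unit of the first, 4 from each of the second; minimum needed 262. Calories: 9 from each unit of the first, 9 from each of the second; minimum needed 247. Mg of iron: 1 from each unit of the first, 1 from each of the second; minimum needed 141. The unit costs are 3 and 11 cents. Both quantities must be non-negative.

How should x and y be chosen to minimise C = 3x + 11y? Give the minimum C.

The feasible region is unbounded (it extends along (0, 1), (1, 0)), but C strictly increases along every unbounded feasible direction, so there is no improving ray and the minimum is attained at a vertex.

The optimum lies where x + 7y = 201 and x + y = 141.
Solving simultaneously gives x = 131, y = 10.

x = 131, y = 10, minimum C = 503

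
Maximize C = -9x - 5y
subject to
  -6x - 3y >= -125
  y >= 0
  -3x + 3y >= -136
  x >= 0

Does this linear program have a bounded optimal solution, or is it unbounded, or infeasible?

bounded optimum

Corner points and C = -9x - 5y:
  (125/6, 0) → C = -375/2
  (0, 125/3) → C = -625/3
  (0, 0) → C = 0
The feasible region has finitely many vertices and no improving ray; the maximum is 0 at (0, 0).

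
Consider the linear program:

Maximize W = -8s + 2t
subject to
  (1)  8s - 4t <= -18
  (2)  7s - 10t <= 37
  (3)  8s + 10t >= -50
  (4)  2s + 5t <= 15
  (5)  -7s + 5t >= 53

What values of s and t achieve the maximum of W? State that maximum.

s = -20, t = 11, maximum W = 182

Extreme points and W = -8s + 2t:
  (-20, 11) → W = 182
  (-78/11, 37/55) → W = 3194/55
  (-38/9, 211/45) → W = 1942/45

The optimum lies where 8s + 10t = -50 and 2s + 5t = 15.
Solving simultaneously gives s = -20, t = 11.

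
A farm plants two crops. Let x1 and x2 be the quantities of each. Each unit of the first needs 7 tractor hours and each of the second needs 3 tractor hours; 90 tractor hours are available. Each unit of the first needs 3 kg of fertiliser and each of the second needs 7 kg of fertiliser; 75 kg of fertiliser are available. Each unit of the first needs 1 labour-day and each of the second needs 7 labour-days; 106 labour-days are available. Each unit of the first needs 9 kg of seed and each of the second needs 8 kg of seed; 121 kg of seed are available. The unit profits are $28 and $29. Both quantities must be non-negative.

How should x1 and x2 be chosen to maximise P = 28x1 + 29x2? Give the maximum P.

Vertices and P = 28x1 + 29x2:
  (0, 0) → P = 0
  (0, 75/7) → P = 2175/7
  (90/7, 0) → P = 360
  (357/29, 37/29) → P = 11069/29
  (19/3, 8) → P = 1228/3

The binding constraints are 3x1 + 7x2 = 75 and 9x1 + 8x2 = 121.
Solving simultaneously gives x1 = 19/3, x2 = 8.

x1 = 19/3, x2 = 8, maximum P = 1228/3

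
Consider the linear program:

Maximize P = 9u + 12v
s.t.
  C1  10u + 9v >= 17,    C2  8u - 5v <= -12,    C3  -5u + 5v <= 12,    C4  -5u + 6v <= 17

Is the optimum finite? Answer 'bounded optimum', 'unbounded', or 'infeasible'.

Corner points and P = 9u + 12v:
  (-23/122, 128/61) → P = 2865/122
  (-23/95, 41/19) → P = 2253/95
  (0, 12/5) → P = 144/5
The feasible region has finitely many vertices and no improving ray; the maximum is 144/5 at (0, 12/5).

bounded optimum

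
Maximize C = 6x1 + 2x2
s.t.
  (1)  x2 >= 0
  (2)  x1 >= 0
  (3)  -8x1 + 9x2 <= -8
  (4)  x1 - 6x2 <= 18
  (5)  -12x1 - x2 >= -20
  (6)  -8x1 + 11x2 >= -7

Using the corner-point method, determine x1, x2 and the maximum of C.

x1 = 47/29, x2 = 16/29, maximum C = 314/29

Feasible corners and C = 6x1 + 2x2:
  (47/29, 16/29) → C = 314/29
  (25/16, 1/2) → C = 83/8
  (227/140, 19/35) → C = 757/70

The binding constraints are -8x1 + 9x2 = -8 and -12x1 - x2 = -20.
Solving simultaneously gives x1 = 47/29, x2 = 16/29.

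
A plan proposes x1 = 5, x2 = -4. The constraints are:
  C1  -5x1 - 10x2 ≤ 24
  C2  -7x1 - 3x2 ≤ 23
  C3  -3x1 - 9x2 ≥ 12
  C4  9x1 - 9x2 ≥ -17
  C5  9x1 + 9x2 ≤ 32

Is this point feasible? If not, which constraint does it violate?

feasible

C1: 15 ≤ 24 ✓
C2: -23 ≤ 23 ✓
C3: 21 ≥ 12 ✓
C4: 81 ≥ -17 ✓
C5: 9 ≤ 32 ✓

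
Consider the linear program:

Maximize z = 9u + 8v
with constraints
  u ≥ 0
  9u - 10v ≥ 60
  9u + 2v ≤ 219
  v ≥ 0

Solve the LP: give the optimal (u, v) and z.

Feasible corners and z = 9u + 8v:
  (385/18, 53/4) → z = 597/2
  (20/3, 0) → z = 60
  (73/3, 0) → z = 219

At the optimal vertex, 9u - 10v = 60 and 9u + 2v = 219.
Solving simultaneously gives u = 385/18, v = 53/4.

u = 385/18, v = 53/4, maximum z = 597/2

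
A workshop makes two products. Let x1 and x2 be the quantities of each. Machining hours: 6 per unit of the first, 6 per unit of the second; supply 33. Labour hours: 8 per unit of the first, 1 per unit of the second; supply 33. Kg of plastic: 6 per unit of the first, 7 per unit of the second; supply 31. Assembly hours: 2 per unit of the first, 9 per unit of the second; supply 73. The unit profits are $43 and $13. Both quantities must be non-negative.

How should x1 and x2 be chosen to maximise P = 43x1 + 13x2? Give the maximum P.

x1 = 4, x2 = 1, maximum P = 185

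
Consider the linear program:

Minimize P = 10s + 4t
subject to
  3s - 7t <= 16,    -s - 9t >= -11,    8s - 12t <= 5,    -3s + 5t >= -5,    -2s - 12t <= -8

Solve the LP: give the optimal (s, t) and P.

s = -10, t = 7/3, minimum P = -272/3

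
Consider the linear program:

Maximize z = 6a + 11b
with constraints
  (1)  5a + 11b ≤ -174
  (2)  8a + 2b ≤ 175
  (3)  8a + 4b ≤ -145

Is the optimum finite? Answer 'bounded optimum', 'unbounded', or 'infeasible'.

Vertices and z = 6a + 11b:
  (-899/68, -667/68) → z = -12731/68
  (495/8, -160) → z = -5555/4
The feasible region has finitely many vertices and no improving ray; the maximum is -12731/68 at (-899/68, -667/68).

bounded optimum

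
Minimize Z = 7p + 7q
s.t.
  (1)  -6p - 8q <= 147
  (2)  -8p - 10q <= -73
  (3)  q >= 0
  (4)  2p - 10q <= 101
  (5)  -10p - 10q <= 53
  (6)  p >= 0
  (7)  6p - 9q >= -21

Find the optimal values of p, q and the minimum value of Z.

The feasible region is unbounded (it extends along (5, 1), (3, 2)), but Z strictly increases along every unbounded feasible direction, so there is no improving ray and the minimum is attained at a vertex.

At the optimal vertex, -8p - 10q = -73 and 6p - 9q = -21.
Solving simultaneously gives p = 149/44, q = 101/22.

p = 149/44, q = 101/22, minimum Z = 2457/44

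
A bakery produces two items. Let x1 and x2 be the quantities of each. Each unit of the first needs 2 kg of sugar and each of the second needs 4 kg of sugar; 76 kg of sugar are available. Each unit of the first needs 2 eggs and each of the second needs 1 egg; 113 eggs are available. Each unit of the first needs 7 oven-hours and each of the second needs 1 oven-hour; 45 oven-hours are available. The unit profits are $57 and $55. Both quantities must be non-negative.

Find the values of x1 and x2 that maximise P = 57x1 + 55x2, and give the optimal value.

x1 = 4, x2 = 17, maximum P = 1163

Vertices and P = 57x1 + 55x2:
  (0, 0) → P = 0
  (0, 19) → P = 1045
  (45/7, 0) → P = 2565/7
  (4, 17) → P = 1163

At the optimal vertex, 2x1 + 4x2 = 76 and 7x1 + x2 = 45.
Solving simultaneously gives x1 = 4, x2 = 17.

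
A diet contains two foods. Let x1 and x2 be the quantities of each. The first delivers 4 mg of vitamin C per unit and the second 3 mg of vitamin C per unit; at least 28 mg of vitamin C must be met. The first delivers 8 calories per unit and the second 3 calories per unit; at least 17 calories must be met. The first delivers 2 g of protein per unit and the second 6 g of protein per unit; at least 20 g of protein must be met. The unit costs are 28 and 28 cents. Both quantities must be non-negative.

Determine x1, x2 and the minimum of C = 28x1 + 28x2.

Corner points and C = 28x1 + 28x2:
  (0, 28/3) → C = 784/3
  (10, 0) → C = 280
  (6, 4/3) → C = 616/3
The feasible region is unbounded (it extends along (0, 1), (1, 0)), but C strictly increases along every unbounded feasible direction, so there is no improving ray and the minimum is attained at a vertex.

The optimum lies where 4x1 + 3x2 = 28 and 2x1 + 6x2 = 20.
Solving simultaneously gives x1 = 6, x2 = 4/3.

x1 = 6, x2 = 4/3, minimum C = 616/3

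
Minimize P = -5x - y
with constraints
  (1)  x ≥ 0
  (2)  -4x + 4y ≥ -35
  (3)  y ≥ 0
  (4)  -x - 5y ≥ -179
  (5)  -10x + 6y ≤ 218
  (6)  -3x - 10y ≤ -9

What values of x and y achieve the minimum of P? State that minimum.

x = 297/8, y = 227/8, minimum P = -214

Vertices and P = -5x - y:
  (0, 179/5) → P = -179/5
  (0, 9/10) → P = -9/10
  (35/4, 0) → P = -175/4
  (297/8, 227/8) → P = -214
  (3, 0) → P = -15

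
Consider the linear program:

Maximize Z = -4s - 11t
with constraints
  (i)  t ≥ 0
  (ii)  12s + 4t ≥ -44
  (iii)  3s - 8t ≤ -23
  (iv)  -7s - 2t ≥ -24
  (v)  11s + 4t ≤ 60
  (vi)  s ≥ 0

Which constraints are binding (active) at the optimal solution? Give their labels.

Extreme points and Z = -4s - 11t:
  (73/31, 233/62) → Z = -3147/62
  (0, 23/8) → Z = -253/8
  (0, 12) → Z = -132

The maximum is at (0, 23/8). Substituting into each constraint, equality holds for (iii) and (vi); the remaining constraints have slack.

(iii) and (vi)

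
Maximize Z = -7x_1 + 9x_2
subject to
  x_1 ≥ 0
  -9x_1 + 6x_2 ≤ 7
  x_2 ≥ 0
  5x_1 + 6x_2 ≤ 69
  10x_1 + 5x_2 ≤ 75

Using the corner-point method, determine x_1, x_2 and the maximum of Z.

x_1 = 83/21, x_2 = 149/21, maximum Z = 760/21

Vertices and Z = -7x_1 + 9x_2:
  (0, 7/6) → Z = 21/2
  (0, 0) → Z = 0
  (83/21, 149/21) → Z = 760/21
  (15/2, 0) → Z = -105/2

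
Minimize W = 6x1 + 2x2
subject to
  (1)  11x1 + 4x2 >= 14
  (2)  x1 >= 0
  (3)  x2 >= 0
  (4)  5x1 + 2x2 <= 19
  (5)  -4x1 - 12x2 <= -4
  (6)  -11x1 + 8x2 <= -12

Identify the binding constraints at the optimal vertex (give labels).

Corner points and W = 6x1 + 2x2:
  (14/11, 0) → W = 84/11
  (40/33, 1/6) → W = 251/33
  (19/5, 0) → W = 114/5
  (88/31, 149/62) → W = 677/31

The minimum is at (40/33, 1/6). Substituting into each constraint, equality holds for (1) and (6); the remaining constraints have slack.

(1) and (6)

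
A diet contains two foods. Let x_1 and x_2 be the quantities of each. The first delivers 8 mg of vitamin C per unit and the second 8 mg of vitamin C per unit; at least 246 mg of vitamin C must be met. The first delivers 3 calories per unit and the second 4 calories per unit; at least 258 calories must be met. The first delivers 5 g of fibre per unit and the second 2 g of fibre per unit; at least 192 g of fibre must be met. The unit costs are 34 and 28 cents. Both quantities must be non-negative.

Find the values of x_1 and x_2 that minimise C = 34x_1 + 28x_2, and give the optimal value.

Extreme points and C = 34x_1 + 28x_2:
  (0, 96) → C = 2688
  (86, 0) → C = 2924
  (18, 51) → C = 2040
The feasible region is unbounded (it extends along (0, 1), (1, 0)), but C strictly increases along every unbounded feasible direction, so there is no improving ray and the minimum is attained at a vertex.

x_1 = 18, x_2 = 51, minimum C = 2040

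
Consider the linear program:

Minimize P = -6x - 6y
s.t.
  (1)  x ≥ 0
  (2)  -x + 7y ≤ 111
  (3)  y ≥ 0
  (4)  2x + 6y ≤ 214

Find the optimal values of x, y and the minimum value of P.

Feasible corners and P = -6x - 6y:
  (0, 111/7) → P = -666/7
  (0, 0) → P = 0
  (208/5, 109/5) → P = -1902/5
  (107, 0) → P = -642

x = 107, y = 0, minimum P = -642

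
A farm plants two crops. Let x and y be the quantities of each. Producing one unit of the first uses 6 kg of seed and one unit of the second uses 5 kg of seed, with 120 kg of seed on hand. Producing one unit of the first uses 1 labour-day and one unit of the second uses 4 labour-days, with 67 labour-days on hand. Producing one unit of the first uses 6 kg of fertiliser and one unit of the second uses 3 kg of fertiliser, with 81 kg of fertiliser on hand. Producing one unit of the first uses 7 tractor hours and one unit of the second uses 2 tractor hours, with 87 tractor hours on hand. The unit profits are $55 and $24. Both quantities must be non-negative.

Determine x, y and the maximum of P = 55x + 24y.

Extreme points and P = 55x + 24y:
  (0, 0) → P = 0
  (0, 67/4) → P = 402
  (87/7, 0) → P = 4785/7
  (41/7, 107/7) → P = 689
  (11, 5) → P = 725

The optimum lies where 6x + 3y = 81 and 7x + 2y = 87.
Solving simultaneously gives x = 11, y = 5.

x = 11, y = 5, maximum P = 725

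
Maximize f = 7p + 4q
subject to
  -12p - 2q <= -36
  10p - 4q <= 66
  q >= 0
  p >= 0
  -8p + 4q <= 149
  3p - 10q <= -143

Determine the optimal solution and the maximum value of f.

p = 215/2, q = 1009/4, maximum f = 3523/2

Extreme points and f = 7p + 4q:
  (0, 18) → f = 72
  (37/63, 304/21) → f = 3907/63
  (215/2, 1009/4) → f = 3523/2
  (14, 37/2) → f = 172
  (0, 149/4) → f = 149

The optimum lies where 10p - 4q = 66 and -8p + 4q = 149.
Solving simultaneously gives p = 215/2, q = 1009/4.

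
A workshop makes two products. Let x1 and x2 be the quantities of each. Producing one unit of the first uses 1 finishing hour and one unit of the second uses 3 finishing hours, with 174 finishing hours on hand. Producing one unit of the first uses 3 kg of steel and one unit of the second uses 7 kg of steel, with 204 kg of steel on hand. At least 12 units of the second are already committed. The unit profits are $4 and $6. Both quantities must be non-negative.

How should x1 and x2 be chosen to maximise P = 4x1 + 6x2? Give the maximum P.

x1 = 40, x2 = 12, maximum P = 232

Feasible corners and P = 4x1 + 6x2:
  (0, 204/7) → P = 1224/7
  (0, 12) → P = 72
  (40, 12) → P = 232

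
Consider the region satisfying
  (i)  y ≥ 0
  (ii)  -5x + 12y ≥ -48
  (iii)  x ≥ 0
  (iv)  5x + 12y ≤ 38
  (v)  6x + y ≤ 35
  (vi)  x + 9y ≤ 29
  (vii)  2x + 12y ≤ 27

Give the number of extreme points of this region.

5

The feasible vertices (each the meet of two boundaries and inside every other half-plane) are:
  (0, 0)
  (35/6, 0)
  (0, 9/4)
  (382/67, 53/67)
  (11/3, 59/36)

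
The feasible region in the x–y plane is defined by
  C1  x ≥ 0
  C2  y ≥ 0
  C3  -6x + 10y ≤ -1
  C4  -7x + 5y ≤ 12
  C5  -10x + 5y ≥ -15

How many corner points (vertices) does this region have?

Intersecting each pair of boundary lines and keeping only the points that satisfy every inequality leaves:
  (1/6, 0)
  (3/2, 0)
  (29/14, 8/7)

3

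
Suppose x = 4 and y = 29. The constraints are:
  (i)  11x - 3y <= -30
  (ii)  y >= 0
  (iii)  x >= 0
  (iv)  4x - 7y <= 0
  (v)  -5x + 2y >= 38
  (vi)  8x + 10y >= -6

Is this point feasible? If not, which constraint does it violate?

feasible

(i): -43 ≤ -30 ✓
(ii): 29 ≥ 0 ✓
(iii): 4 ≥ 0 ✓
(iv): -187 ≤ 0 ✓
(v): 38 ≥ 38 ✓
(vi): 322 ≥ -6 ✓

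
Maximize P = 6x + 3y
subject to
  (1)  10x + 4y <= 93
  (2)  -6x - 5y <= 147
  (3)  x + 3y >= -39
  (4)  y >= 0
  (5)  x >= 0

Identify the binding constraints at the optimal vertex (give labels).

Feasible corners and P = 6x + 3y:
  (93/10, 0) → P = 279/5
  (0, 93/4) → P = 279/4
  (0, 0) → P = 0

The maximum is at (0, 93/4). Substituting into each constraint, equality holds for (1) and (5); the remaining constraints have slack.

(1) and (5)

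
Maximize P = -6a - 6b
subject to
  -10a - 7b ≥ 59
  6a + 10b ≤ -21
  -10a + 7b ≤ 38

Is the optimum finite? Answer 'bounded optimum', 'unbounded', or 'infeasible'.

unbounded

From the feasible point (-97/20, -3/2), moving in the direction (7, -10) keeps every constraint satisfied while P increases without bound.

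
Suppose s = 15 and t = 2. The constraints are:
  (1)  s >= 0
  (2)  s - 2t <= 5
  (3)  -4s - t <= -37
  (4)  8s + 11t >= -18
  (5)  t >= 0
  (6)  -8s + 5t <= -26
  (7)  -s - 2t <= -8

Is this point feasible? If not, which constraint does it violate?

not feasible — violates (2)

Constraint (2): s - 2t = 11, which is not ≤ 5. All other constraints are satisfied.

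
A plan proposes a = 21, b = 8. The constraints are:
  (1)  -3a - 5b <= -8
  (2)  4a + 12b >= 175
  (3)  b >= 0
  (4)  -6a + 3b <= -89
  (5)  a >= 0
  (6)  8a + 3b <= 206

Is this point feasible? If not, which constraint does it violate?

feasible

(1): -103 ≤ -8 ✓
(2): 180 ≥ 175 ✓
(3): 8 ≥ 0 ✓
(4): -102 ≤ -89 ✓
(5): 21 ≥ 0 ✓
(6): 192 ≤ 206 ✓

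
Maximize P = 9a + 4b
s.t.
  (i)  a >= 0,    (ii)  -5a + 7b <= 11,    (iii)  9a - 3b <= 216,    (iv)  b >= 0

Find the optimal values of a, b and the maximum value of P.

a = 515/16, b = 393/16, maximum P = 6207/16

Vertices and P = 9a + 4b:
  (0, 11/7) → P = 44/7
  (0, 0) → P = 0
  (515/16, 393/16) → P = 6207/16
  (24, 0) → P = 216

The optimum lies where -5a + 7b = 11 and 9a - 3b = 216.
Solving simultaneously gives a = 515/16, b = 393/16.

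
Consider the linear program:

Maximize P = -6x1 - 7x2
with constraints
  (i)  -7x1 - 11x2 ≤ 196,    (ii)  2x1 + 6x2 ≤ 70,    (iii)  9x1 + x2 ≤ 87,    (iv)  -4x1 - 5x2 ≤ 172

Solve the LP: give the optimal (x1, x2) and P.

x1 = -973/10, x2 = 441/10, maximum P = 2751/10

Extreme points and P = -6x1 - 7x2:
  (-973/10, 441/10) → P = 2751/10
  (1153/92, -2373/92) → P = 9693/92
  (113/13, 114/13) → P = -1476/13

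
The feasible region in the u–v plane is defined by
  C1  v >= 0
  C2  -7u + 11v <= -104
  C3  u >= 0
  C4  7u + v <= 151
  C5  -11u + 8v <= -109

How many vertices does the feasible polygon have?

Pairwise boundary intersections that survive every other constraint:
  (104/7, 0)
  (151/7, 0)
  (1765/84, 47/12)

3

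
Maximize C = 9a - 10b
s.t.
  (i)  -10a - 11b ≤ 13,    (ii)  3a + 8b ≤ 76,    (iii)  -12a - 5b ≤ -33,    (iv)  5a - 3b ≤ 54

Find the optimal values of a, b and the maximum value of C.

a = 111/17, b = -121/17, maximum C = 2209/17

Extreme points and C = 9a - 10b:
  (214/41, -243/41) → C = 4356/41
  (111/17, -121/17) → C = 2209/17
  (-116/81, 271/27) → C = -3058/27
  (660/49, 218/49) → C = 3760/49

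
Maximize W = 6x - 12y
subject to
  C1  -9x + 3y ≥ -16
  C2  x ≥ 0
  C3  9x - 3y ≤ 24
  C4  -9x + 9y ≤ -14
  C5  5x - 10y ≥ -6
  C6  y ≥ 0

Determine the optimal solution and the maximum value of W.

Corner points and W = 6x - 12y:
  (17/9, 1/3) → W = 22/3
  (16/9, 0) → W = 32/3
  (14/9, 0) → W = 28/3

At the optimal vertex, -9x + 3y = -16 and y = 0.
Solving simultaneously gives x = 16/9, y = 0.

x = 16/9, y = 0, maximum W = 32/3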